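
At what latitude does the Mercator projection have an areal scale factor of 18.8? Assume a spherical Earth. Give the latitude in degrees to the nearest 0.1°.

76.7°

Mercator areal scale is sec²φ.
sec²φ = 18.8  ⇒  cos²φ = 0.05319  ⇒  cos φ = 0.2306.
φ = arccos(0.2306) ≈ 76.7°.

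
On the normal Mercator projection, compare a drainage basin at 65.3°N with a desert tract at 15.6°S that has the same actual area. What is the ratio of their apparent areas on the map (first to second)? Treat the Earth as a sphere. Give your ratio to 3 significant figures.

On Mercator, area is exaggerated by sec²φ = 1/cos²φ.
At 65.3°: sec²(65.3°) = 1/0.4179² = 5.727.
At 15.6°: sec²(15.6°) = 1/0.9632² = 1.078.
Ratio = 5.727/1.078 = cos²(15.6°)/cos²(65.3°) ≈ 5.31.

5.31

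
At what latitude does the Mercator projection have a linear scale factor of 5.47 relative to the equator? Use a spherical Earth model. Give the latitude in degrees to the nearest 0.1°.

79.5°

Mercator scale is k = sec φ = 1/cos φ.
1/cos φ = 5.47  ⇒  cos φ = 0.1828  ⇒  φ = arccos(0.1828) ≈ 79.5°.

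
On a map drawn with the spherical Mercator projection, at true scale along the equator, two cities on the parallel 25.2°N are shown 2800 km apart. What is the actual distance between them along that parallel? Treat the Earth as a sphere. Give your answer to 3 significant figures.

The Mercator projection is conformal; its linear scale factor is the same in every direction and equals sec φ = 1/cos φ.
Along the parallel at 25.2°, map distances are exaggerated by k = sec 25.2° = 1.105.
True distance = 2800 / 1.105 = 2800 × cos 25.2° ≈ 2530 km.

2530 km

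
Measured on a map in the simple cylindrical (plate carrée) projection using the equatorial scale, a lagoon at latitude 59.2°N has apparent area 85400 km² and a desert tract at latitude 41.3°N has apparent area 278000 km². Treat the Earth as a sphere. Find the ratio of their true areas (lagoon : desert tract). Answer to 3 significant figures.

On the plate carrée, areal scale = h·k = 1 × sec φ, so true area = apparent × cos φ.
True area of lagoon: 85400 × cos(59.2°) = 85400 × 0.5120 = 43730 km².
True area of desert tract: 278000 × cos(41.3°) = 278000 × 0.7513 = 208900 km².
Ratio = 43730 / 208900 ≈ 0.209.

0.209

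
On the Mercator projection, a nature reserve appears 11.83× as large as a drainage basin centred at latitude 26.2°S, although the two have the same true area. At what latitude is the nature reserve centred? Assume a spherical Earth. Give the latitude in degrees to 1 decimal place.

Mercator areal scale is sec²φ, so apparent-area ratio = sec²φ₁ / sec²φ₂ = cos²φ₂ / cos²φ₁.
cos²φ₂ / cos²φ₁ = 11.83  ⇒  cos φ₁ = cos 26.2° / √11.83 = 0.8973/3.439 = 0.2609.
φ₁ = arccos(0.2609) ≈ 74.9°.

74.9°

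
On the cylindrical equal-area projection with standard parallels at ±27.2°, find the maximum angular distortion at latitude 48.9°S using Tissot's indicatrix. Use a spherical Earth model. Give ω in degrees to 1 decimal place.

A cylindrical equal-area projection with standard parallel φ₀ has meridian scale h = cos φ / cos φ₀ and parallel scale k = cos φ₀ / cos φ (so areas are preserved, h·k = 1).
At 48.9°: h = 0.7391, k = 1.353; principal scales a = 1.353, b = 0.7391.
sin(ω/2) = (a − b)/(a + b) = 0.6139/2.092 = 0.2934, so ω = 2 arcsin(0.2934) ≈ 34.1°.

34.1°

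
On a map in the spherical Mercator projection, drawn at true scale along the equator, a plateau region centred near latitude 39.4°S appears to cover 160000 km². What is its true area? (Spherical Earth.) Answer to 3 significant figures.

For Mercator, h = k = sec φ (a conformal cylindrical projection has a single point scale, 1/cos φ).
Areal scale = k² = sec²φ = 1/cos²(39.4°) = 1/0.7727² = 1.675.
True area = apparent / (areal scale) = 160000 / 1.675 ≈ 95500 km².

95500 km²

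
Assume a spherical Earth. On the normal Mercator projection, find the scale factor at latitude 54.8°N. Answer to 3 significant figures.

Mercator is conformal, so the point scale is isotropic: h = k = sec φ = 1/cos φ.
k = 1/cos 54.8° = 1/0.5764 = 1.735.

1.73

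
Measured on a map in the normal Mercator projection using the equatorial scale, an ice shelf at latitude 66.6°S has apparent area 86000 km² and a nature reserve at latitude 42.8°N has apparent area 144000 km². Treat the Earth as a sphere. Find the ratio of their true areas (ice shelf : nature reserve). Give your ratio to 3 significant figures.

0.175

On Mercator the areal scale is sec²φ, so true area = apparent × cos²φ.
True area of ice shelf: 86000 × cos²(66.6°) = 86000 × 0.1577 = 13560 km².
True area of nature reserve: 144000 × cos²(42.8°) = 144000 × 0.5384 = 77520 km².
Ratio = 13560 / 77520 ≈ 0.175.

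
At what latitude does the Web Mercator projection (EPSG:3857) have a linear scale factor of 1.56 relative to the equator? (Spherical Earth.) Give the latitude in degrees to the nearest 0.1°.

Mercator scale is k = sec φ = 1/cos φ.
1/cos φ = 1.56  ⇒  cos φ = 0.6410  ⇒  φ = arccos(0.6410) ≈ 50.1°.

50.1°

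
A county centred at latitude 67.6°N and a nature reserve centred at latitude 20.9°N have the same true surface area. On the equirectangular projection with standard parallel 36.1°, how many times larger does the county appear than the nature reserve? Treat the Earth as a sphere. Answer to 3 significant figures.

2.45

With standard parallel φ₀ = 36.1°, the equirectangular projection gives x = Rλ cos φ₀, y = Rφ, so h = 1 and k = cos 36.1° / cos φ.
Areal scale at 67.6°: h·k = 1.000 × 2.120 = 2.120.
Areal scale at 20.9°: h·k = 1.000 × 0.8649 = 0.8649.
Ratio = 2.120/0.8649 ≈ 2.45.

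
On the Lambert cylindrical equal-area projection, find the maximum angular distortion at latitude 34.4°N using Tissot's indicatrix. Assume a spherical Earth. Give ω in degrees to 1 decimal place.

The Lambert cylindrical equal-area projection is the cylindrical equal-area projection with its standard parallel at the equator (φ₀ = 0). For cylindrical equal-area with standard parallel φ₀, h = cos φ / cos φ₀ and k = cos φ₀ / cos φ, so h·k = 1.
At 34.4°: h = 0.8251, k = 1.212; principal scales a = 1.212, b = 0.8251.
sin(ω/2) = (a − b)/(a + b) = 0.3868/2.037 = 0.1899, so ω = 2 arcsin(0.1899) ≈ 21.9°.

21.9°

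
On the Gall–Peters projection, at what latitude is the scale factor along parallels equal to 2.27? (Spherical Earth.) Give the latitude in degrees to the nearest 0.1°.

Gall–Peters is a cylindrical equal-area projection with standard parallels at ±45°. A cylindrical equal-area projection with standard parallel φ₀ has meridian scale h = cos φ / cos φ₀ and parallel scale k = cos φ₀ / cos φ (so areas are preserved, h·k = 1).
k = cos φ₀ / cos φ = 2.27  ⇒  cos φ = cos 45° / 2.27 = 0.3115.
φ = arccos(0.3115) ≈ 71.9°.

71.9°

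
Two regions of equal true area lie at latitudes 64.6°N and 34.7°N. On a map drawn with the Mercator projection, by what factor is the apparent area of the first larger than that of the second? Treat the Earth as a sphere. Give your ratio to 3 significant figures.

3.67

On Mercator, area is exaggerated by sec²φ = 1/cos²φ.
At 64.6°: sec²(64.6°) = 1/0.4289² = 5.435.
At 34.7°: sec²(34.7°) = 1/0.8221² = 1.479.
Ratio = 5.435/1.479 = cos²(34.7°)/cos²(64.6°) ≈ 3.67.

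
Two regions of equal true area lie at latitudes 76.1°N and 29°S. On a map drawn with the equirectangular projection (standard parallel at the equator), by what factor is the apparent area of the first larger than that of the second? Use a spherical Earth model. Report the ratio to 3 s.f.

For the equirectangular projection with φ₀ = 0 (plate carrée), h = 1 along meridians and k = sec φ along parallels.
Areal scale at 76.1°: h·k = 1.000 × 4.163 = 4.163.
Areal scale at 29°: h·k = 1.000 × 1.143 = 1.143.
Ratio = 4.163/1.143 ≈ 3.64.

3.64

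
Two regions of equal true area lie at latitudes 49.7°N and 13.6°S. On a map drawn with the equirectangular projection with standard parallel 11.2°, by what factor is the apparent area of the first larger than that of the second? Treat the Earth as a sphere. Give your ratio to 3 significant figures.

1.50

With standard parallel φ₀ = 11.2°, the equirectangular projection gives x = Rλ cos φ₀, y = Rφ, so h = 1 and k = cos 11.2° / cos φ.
Areal scale at 49.7°: h·k = 1.000 × 1.517 = 1.517.
Areal scale at 13.6°: h·k = 1.000 × 1.009 = 1.009.
Ratio = 1.517/1.009 ≈ 1.50.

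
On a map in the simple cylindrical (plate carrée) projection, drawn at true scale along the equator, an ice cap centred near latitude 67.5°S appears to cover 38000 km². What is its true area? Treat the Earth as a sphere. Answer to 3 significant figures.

Plate carrée maps x = Rλ, y = Rφ. The meridian scale is h = 1 and the parallel scale is k = 1/cos φ = sec φ.
Areal scale = h·k = 1 × sec φ; at 67.5°, h = 1.000, k = 2.613, so h·k = 2.613.
True area = apparent / (areal scale) = 38000 / 2.613 ≈ 14500 km².

14500 km²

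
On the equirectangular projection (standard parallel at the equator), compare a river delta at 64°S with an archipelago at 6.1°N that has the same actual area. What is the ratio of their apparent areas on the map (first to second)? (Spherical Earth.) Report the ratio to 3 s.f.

2.27

In the plate carrée (x = Rλ, y = Rφ), meridians are true-scale (h = 1) and parallels are stretched by k = sec φ.
Areal scale at 64°: h·k = 1.000 × 2.281 = 2.281.
Areal scale at 6.1°: h·k = 1.000 × 1.006 = 1.006.
Ratio = 2.281/1.006 ≈ 2.27.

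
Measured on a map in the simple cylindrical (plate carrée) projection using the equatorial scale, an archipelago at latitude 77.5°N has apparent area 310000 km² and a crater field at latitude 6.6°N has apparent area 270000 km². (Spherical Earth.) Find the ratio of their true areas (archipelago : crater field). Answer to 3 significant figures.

0.250

Plate carrée has h = 1 and k = sec φ, giving areal scale sec φ; true area = (apparent area) · cos φ.
True area of archipelago: 310000 × cos(77.5°) = 310000 × 0.2164 = 67100 km².
True area of crater field: 270000 × cos(6.6°) = 270000 × 0.9934 = 268200 km².
Ratio = 67100 / 268200 ≈ 0.250.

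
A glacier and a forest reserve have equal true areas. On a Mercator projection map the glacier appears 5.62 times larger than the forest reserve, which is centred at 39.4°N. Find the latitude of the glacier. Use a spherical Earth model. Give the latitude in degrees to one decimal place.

71.0°

Mercator areal scale is sec²φ, so apparent-area ratio = sec²φ₁ / sec²φ₂ = cos²φ₂ / cos²φ₁.
cos²φ₂ / cos²φ₁ = 5.62  ⇒  cos φ₁ = cos 39.4° / √5.62 = 0.7727/2.371 = 0.3260.
φ₁ = arccos(0.3260) ≈ 71.0°.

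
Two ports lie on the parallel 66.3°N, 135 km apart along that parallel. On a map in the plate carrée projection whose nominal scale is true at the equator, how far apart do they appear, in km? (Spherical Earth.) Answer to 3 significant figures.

336 km

In the plate carrée (x = Rλ, y = Rφ), meridians are true-scale (h = 1) and parallels are stretched by k = sec φ.
Along the parallel, k = sec 66.3° = 1/0.4019 = 2.488.
Map distance = 135 × 2.488 ≈ 336 km.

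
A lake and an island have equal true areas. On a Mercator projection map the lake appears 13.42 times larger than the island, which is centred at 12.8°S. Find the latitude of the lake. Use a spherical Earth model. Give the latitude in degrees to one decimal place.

Mercator areal scale is sec²φ, so apparent-area ratio = sec²φ₁ / sec²φ₂ = cos²φ₂ / cos²φ₁.
cos²φ₂ / cos²φ₁ = 13.42  ⇒  cos φ₁ = cos 12.8° / √13.42 = 0.9751/3.663 = 0.2662.
φ₁ = arccos(0.2662) ≈ 74.6°.

74.6°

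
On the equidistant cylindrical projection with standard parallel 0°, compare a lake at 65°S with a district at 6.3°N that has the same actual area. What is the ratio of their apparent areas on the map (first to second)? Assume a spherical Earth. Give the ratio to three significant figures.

2.35

In the plate carrée (x = Rλ, y = Rφ), meridians are true-scale (h = 1) and parallels are stretched by k = sec φ.
Areal scale at 65°: h·k = 1.000 × 2.366 = 2.366.
Areal scale at 6.3°: h·k = 1.000 × 1.006 = 1.006.
Ratio = 2.366/1.006 ≈ 2.35.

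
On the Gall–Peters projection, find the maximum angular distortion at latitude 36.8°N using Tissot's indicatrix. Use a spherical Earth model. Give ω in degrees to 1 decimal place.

14.2°

Gall–Peters is a cylindrical equal-area projection with standard parallels at ±45°. Cylindrical equal-area (φ₀ = 45°): h = cos φ / cos 45° along meridians, k = cos 45° / cos φ along parallels; h·k = 1.
At 36.8°: h = 1.132, k = 0.8831; principal scales a = 1.132, b = 0.8831.
sin(ω/2) = (a − b)/(a + b) = 0.2493/2.015 = 0.1237, so ω = 2 arcsin(0.1237) ≈ 14.2°.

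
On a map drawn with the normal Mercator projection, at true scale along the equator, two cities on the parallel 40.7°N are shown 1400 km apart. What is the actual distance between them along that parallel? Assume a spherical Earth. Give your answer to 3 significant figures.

1060 km

For Mercator, h = k = sec φ (a conformal cylindrical projection has a single point scale, 1/cos φ).
Along the parallel at 40.7°, map distances are exaggerated by k = sec 40.7° = 1.319.
True distance = 1400 / 1.319 = 1400 × cos 40.7° ≈ 1060 km.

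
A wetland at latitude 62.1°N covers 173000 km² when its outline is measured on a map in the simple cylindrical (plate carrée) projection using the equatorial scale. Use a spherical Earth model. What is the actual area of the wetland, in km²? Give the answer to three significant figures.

Plate carrée maps x = Rλ, y = Rφ. The meridian scale is h = 1 and the parallel scale is k = 1/cos φ = sec φ.
Areal scale = h·k = 1 × sec φ; at 62.1°, h = 1.000, k = 2.137, so h·k = 2.137.
True area = apparent / (areal scale) = 173000 / 2.137 ≈ 81000 km².

81000 km²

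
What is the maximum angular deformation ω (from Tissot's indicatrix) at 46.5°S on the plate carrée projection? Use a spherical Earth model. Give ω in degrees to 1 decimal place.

Plate carrée maps x = Rλ, y = Rφ. The meridian scale is h = 1 and the parallel scale is k = 1/cos φ = sec φ.
At 46.5°: h = 1.000, k = 1.453; principal scales a = 1.453, b = 1.000.
sin(ω/2) = (a − b)/(a + b) = 0.4527/2.453 = 0.1846, so ω = 2 arcsin(0.1846) ≈ 21.3°.

21.3°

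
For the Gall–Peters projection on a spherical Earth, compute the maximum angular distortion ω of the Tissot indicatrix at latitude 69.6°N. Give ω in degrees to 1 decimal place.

75.0°

Gall–Peters is a cylindrical equal-area projection with standard parallels at ±45°. Cylindrical equal-area (φ₀ = 45°): h = cos φ / cos 45° along meridians, k = cos 45° / cos φ along parallels; h·k = 1.
At 69.6°: h = 0.4930, k = 2.029; principal scales a = 2.029, b = 0.4930.
sin(ω/2) = (a − b)/(a + b) = 1.536/2.522 = 0.6090, so ω = 2 arcsin(0.6090) ≈ 75.0°.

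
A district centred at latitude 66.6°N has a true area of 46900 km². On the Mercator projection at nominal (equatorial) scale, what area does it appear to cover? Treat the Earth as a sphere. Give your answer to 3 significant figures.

297000 km²

The Mercator projection is conformal; its linear scale factor is the same in every direction and equals sec φ = 1/cos φ.
Areal scale = k² = sec²φ = 1/cos²(66.6°) = 1/0.3971² = 6.340.
Apparent area = 46900 × 6.340 ≈ 297000 km².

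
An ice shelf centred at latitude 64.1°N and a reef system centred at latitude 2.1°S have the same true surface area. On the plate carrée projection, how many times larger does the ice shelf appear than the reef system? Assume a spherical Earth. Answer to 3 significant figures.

Plate carrée maps x = Rλ, y = Rφ. The meridian scale is h = 1 and the parallel scale is k = 1/cos φ = sec φ.
Areal scale at 64.1°: h·k = 1.000 × 2.289 = 2.289.
Areal scale at 2.1°: h·k = 1.000 × 1.001 = 1.001.
Ratio = 2.289/1.001 ≈ 2.29.

2.29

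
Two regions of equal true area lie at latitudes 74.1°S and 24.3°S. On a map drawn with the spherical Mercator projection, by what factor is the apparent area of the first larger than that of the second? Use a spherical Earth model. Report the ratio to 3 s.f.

11.1

Mercator is conformal with k = sec φ, so areal scale = k² = sec²φ.
At 74.1°: sec²(74.1°) = 1/0.2740² = 13.32.
At 24.3°: sec²(24.3°) = 1/0.9114² = 1.204.
Ratio = 13.32/1.204 = cos²(24.3°)/cos²(74.1°) ≈ 11.1.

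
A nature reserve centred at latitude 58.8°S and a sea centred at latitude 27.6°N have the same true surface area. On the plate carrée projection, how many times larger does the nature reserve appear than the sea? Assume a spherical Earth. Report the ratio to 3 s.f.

In the plate carrée (x = Rλ, y = Rφ), meridians are true-scale (h = 1) and parallels are stretched by k = sec φ.
Areal scale at 58.8°: h·k = 1.000 × 1.930 = 1.930.
Areal scale at 27.6°: h·k = 1.000 × 1.128 = 1.128.
Ratio = 1.930/1.128 ≈ 1.71.

1.71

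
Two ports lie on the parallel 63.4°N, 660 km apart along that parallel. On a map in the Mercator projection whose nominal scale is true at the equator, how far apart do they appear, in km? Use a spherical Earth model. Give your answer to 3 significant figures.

The Mercator projection is conformal; its linear scale factor is the same in every direction and equals sec φ = 1/cos φ.
Along the parallel, k = sec 63.4° = 1/0.4478 = 2.233.
Map distance = 660 × 2.233 ≈ 1470 km.

1470 km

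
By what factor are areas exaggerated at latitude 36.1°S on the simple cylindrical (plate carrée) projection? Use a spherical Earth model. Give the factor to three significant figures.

1.24

For the equirectangular projection with φ₀ = 0 (plate carrée), h = 1 along meridians and k = sec φ along parallels.
Areal scale = h·k = 1 × sec φ; at 36.1°, h = 1.000, k = 1.238, so h·k = 1.238.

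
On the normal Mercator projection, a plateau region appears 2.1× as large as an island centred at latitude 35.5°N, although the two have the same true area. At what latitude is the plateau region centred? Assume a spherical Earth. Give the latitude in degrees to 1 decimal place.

55.8°

Mercator areal scale is sec²φ, so apparent-area ratio = sec²φ₁ / sec²φ₂ = cos²φ₂ / cos²φ₁.
cos²φ₂ / cos²φ₁ = 2.1  ⇒  cos φ₁ = cos 35.5° / √2.1 = 0.8141/1.449 = 0.5618.
φ₁ = arccos(0.5618) ≈ 55.8°.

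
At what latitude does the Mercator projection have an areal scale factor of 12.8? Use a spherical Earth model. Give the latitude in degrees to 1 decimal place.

73.8°

Mercator areal scale is sec²φ.
sec²φ = 12.8  ⇒  cos²φ = 0.07812  ⇒  cos φ = 0.2795.
φ = arccos(0.2795) ≈ 73.8°.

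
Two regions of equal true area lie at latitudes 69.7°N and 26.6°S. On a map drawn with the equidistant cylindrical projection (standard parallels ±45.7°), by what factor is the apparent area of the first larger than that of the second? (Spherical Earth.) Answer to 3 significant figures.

2.58

In the equirectangular projection with standard parallel φ₀ = 45.7° (x = Rλ cos φ₀, y = Rφ), meridians are true-scale (h = 1) and the parallel scale is k = cos φ₀ / cos φ.
Areal scale at 69.7°: h·k = 1.000 × 2.013 = 2.013.
Areal scale at 26.6°: h·k = 1.000 × 0.7811 = 0.7811.
Ratio = 2.013/0.7811 ≈ 2.58.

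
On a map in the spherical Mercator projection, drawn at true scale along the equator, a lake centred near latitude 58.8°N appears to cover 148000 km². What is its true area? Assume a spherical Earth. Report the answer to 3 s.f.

Mercator is conformal, so the point scale is isotropic: h = k = sec φ = 1/cos φ.
Areal scale = k² = sec²φ = 1/cos²(58.8°) = 1/0.5180² = 3.726.
True area = apparent / (areal scale) = 148000 / 3.726 ≈ 39700 km².

39700 km²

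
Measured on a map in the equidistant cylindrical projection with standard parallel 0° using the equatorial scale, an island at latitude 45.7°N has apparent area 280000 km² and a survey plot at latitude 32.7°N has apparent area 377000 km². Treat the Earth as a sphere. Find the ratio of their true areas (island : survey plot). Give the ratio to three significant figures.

On the plate carrée, areal scale = h·k = 1 × sec φ, so true area = apparent × cos φ.
True area of island: 280000 × cos(45.7°) = 280000 × 0.6984 = 195600 km².
True area of survey plot: 377000 × cos(32.7°) = 377000 × 0.8415 = 317200 km².
Ratio = 195600 / 317200 ≈ 0.616.

0.616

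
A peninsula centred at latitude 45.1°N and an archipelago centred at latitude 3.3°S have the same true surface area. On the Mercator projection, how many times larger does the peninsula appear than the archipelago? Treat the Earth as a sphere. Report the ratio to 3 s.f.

2.00

Mercator areal scale is sec²φ.
At 45.1°: sec²(45.1°) = 1/0.7059² = 2.007.
At 3.3°: sec²(3.3°) = 1/0.9983² = 1.003.
Ratio = 2.007/1.003 = cos²(3.3°)/cos²(45.1°) ≈ 2.00.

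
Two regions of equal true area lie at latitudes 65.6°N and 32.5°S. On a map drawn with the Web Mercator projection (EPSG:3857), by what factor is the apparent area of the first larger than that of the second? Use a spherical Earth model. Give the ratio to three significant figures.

Mercator is conformal with k = sec φ, so areal scale = k² = sec²φ.
At 65.6°: sec²(65.6°) = 1/0.4131² = 5.860.
At 32.5°: sec²(32.5°) = 1/0.8434² = 1.406.
Ratio = 5.860/1.406 = cos²(32.5°)/cos²(65.6°) ≈ 4.17.

4.17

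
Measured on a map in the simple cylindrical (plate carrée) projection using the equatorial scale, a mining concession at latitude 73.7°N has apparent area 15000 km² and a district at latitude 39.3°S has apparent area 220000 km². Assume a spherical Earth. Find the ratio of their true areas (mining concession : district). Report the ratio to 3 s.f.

On the plate carrée, areal scale = h·k = 1 × sec φ, so true area = apparent × cos φ.
True area of mining concession: 15000 × cos(73.7°) = 15000 × 0.2807 = 4210 km².
True area of district: 220000 × cos(39.3°) = 220000 × 0.7738 = 170200 km².
Ratio = 4210 / 170200 ≈ 0.0247.

0.0247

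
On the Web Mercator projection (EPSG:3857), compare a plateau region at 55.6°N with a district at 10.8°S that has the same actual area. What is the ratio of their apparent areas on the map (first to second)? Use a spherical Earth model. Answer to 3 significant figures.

Mercator is conformal with k = sec φ, so areal scale = k² = sec²φ.
At 55.6°: sec²(55.6°) = 1/0.5650² = 3.133.
At 10.8°: sec²(10.8°) = 1/0.9823² = 1.036.
Ratio = 3.133/1.036 = cos²(10.8°)/cos²(55.6°) ≈ 3.02.

3.02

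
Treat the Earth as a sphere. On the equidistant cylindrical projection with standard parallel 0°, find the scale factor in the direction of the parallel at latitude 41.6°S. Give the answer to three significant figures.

Plate carrée maps x = Rλ, y = Rφ. The meridian scale is h = 1 and the parallel scale is k = 1/cos φ = sec φ.
k = 1/cos 41.6° = 1/0.7478 = 1.337.

1.34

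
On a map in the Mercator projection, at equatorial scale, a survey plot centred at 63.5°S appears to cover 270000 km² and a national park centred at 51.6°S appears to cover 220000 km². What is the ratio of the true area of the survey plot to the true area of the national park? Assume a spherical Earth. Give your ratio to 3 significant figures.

0.633

Since Mercator area scale is 1/cos²φ, the true area equals the apparent area multiplied by cos²φ.
True area of survey plot: 270000 × cos²(63.5°) = 270000 × 0.1991 = 53750 km².
True area of national park: 220000 × cos²(51.6°) = 220000 × 0.3858 = 84880 km².
Ratio = 53750 / 84880 ≈ 0.633.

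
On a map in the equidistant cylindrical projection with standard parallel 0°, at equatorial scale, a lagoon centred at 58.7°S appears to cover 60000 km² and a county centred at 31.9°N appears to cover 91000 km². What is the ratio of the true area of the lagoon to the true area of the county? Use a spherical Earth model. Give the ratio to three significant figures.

0.403

On the plate carrée, areal scale = h·k = 1 × sec φ, so true area = apparent × cos φ.
True area of lagoon: 60000 × cos(58.7°) = 60000 × 0.5195 = 31170 km².
True area of county: 91000 × cos(31.9°) = 91000 × 0.8490 = 77260 km².
Ratio = 31170 / 77260 ≈ 0.403.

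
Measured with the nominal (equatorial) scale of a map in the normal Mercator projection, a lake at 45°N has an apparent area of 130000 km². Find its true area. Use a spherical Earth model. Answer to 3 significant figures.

65000 km²

For Mercator, h = k = sec φ (a conformal cylindrical projection has a single point scale, 1/cos φ).
Areal scale = k² = sec²φ = 1/cos²(45°) = 1/0.7071² = 2.000.
True area = apparent / (areal scale) = 130000 / 2.000 ≈ 65000 km².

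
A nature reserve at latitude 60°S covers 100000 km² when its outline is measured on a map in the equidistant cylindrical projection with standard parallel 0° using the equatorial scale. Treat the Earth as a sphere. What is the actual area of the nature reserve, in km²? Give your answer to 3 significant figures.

50000 km²

In the plate carrée (x = Rλ, y = Rφ), meridians are true-scale (h = 1) and parallels are stretched by k = sec φ.
Areal scale = h·k = 1 × sec φ; at 60°, h = 1.000, k = 2.000, so h·k = 2.000.
True area = apparent / (areal scale) = 100000 / 2.000 ≈ 50000 km².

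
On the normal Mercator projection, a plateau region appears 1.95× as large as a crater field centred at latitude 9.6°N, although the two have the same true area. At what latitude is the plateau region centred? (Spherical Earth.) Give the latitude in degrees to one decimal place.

45.1°

Mercator areal scale is sec²φ, so apparent-area ratio = sec²φ₁ / sec²φ₂ = cos²φ₂ / cos²φ₁.
cos²φ₂ / cos²φ₁ = 1.95  ⇒  cos φ₁ = cos 9.6° / √1.95 = 0.9860/1.396 = 0.7061.
φ₁ = arccos(0.7061) ≈ 45.1°.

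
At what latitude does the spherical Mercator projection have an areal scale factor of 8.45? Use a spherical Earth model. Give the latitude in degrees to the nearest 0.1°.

Mercator areal scale is sec²φ.
sec²φ = 8.45  ⇒  cos²φ = 0.1183  ⇒  cos φ = 0.3440.
φ = arccos(0.3440) ≈ 69.9°.

69.9°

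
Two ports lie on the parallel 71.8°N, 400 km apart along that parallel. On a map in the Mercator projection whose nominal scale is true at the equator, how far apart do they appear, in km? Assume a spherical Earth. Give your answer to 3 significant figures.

For Mercator, h = k = sec φ (a conformal cylindrical projection has a single point scale, 1/cos φ).
Along the parallel, k = sec 71.8° = 1/0.3123 = 3.202.
Map distance = 400 × 3.202 ≈ 1280 km.

1280 km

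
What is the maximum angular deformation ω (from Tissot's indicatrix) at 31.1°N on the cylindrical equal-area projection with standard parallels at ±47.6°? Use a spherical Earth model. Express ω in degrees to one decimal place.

For cylindrical equal-area with standard parallel φ₀, h = cos φ / cos φ₀ and k = cos φ₀ / cos φ, so h·k = 1.
At 31.1°: h = 1.270, k = 0.7875; principal scales a = 1.270, b = 0.7875.
sin(ω/2) = (a − b)/(a + b) = 0.4824/2.057 = 0.2345, so ω = 2 arcsin(0.2345) ≈ 27.1°.

27.1°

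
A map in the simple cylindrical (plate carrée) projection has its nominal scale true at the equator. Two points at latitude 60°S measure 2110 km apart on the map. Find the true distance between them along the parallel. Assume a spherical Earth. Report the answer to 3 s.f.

In the plate carrée (x = Rλ, y = Rφ), meridians are true-scale (h = 1) and parallels are stretched by k = sec φ.
Along the parallel at 60°, map distances are exaggerated by k = sec 60° = 2.000.
True distance = 2110 / 2.000 = 2110 × cos 60° ≈ 1060 km.

1060 km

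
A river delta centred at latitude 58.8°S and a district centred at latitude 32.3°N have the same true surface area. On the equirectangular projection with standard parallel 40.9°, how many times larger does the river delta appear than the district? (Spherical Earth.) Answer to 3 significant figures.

1.63

The equidistant cylindrical projection with φ₀ = 40.9° has h = 1 (meridians true) and k = cos φ₀ / cos φ along parallels.
Areal scale at 58.8°: h·k = 1.000 × 1.459 = 1.459.
Areal scale at 32.3°: h·k = 1.000 × 0.8942 = 0.8942.
Ratio = 1.459/0.8942 ≈ 1.63.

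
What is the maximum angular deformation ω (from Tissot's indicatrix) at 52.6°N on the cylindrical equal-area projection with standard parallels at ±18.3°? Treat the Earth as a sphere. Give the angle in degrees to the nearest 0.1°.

49.6°

Cylindrical equal-area (φ₀ = 18.3°): h = cos φ / cos 18.3° along meridians, k = cos 18.3° / cos φ along parallels; h·k = 1.
At 52.6°: h = 0.6397, k = 1.563; principal scales a = 1.563, b = 0.6397.
sin(ω/2) = (a − b)/(a + b) = 0.9234/2.203 = 0.4192, so ω = 2 arcsin(0.4192) ≈ 49.6°.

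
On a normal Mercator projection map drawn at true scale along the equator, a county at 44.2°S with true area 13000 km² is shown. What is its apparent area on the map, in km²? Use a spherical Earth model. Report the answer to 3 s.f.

For Mercator, h = k = sec φ (a conformal cylindrical projection has a single point scale, 1/cos φ).
Areal scale = k² = sec²φ = 1/cos²(44.2°) = 1/0.7169² = 1.946.
Apparent area = 13000 × 1.946 ≈ 25300 km².

25300 km²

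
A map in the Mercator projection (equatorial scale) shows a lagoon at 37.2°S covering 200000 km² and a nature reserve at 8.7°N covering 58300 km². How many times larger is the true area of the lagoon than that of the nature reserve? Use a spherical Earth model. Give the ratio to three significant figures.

Mercator's areal exaggeration is sec²φ; hence true area = (apparent area) · cos²φ.
True area of lagoon: 200000 × cos²(37.2°) = 200000 × 0.6345 = 126900 km².
True area of nature reserve: 58300 × cos²(8.7°) = 58300 × 0.9771 = 56970 km².
Ratio = 126900 / 56970 ≈ 2.23.

2.23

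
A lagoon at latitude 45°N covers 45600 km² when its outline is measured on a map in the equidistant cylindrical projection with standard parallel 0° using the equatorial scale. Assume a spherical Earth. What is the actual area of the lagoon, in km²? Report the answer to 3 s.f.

In the plate carrée (x = Rλ, y = Rφ), meridians are true-scale (h = 1) and parallels are stretched by k = sec φ.
Areal scale = h·k = 1 × sec φ; at 45°, h = 1.000, k = 1.414, so h·k = 1.414.
True area = apparent / (areal scale) = 45600 / 1.414 ≈ 32200 km².

32200 km²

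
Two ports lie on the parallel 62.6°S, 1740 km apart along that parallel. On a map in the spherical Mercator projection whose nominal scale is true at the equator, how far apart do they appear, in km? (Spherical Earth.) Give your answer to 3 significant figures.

For Mercator, h = k = sec φ (a conformal cylindrical projection has a single point scale, 1/cos φ).
Along the parallel, k = sec 62.6° = 1/0.4602 = 2.173.
Map distance = 1740 × 2.173 ≈ 3780 km.

3780 km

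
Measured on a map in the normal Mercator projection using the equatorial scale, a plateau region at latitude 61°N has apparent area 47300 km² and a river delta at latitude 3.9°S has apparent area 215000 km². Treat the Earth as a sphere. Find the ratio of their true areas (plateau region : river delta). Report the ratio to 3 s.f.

0.0519

Mercator's areal exaggeration is sec²φ; hence true area = (apparent area) · cos²φ.
True area of plateau region: 47300 × cos²(61°) = 47300 × 0.2350 = 11120 km².
True area of river delta: 215000 × cos²(3.9°) = 215000 × 0.9954 = 214000 km².
Ratio = 11120 / 214000 ≈ 0.0519.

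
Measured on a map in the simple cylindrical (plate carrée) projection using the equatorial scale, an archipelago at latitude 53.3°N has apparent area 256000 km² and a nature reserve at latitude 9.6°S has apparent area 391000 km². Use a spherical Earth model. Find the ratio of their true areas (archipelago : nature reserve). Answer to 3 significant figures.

0.397

On the plate carrée, areal scale = h·k = 1 × sec φ, so true area = apparent × cos φ.
True area of archipelago: 256000 × cos(53.3°) = 256000 × 0.5976 = 153000 km².
True area of nature reserve: 391000 × cos(9.6°) = 391000 × 0.9860 = 385500 km².
Ratio = 153000 / 385500 ≈ 0.397.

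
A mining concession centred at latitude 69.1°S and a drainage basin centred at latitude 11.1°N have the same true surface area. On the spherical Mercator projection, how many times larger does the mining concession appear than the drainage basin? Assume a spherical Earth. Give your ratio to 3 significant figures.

7.57

Mercator is conformal with k = sec φ, so areal scale = k² = sec²φ.
At 69.1°: sec²(69.1°) = 1/0.3567² = 7.858.
At 11.1°: sec²(11.1°) = 1/0.9813² = 1.038.
Ratio = 7.858/1.038 = cos²(11.1°)/cos²(69.1°) ≈ 7.57.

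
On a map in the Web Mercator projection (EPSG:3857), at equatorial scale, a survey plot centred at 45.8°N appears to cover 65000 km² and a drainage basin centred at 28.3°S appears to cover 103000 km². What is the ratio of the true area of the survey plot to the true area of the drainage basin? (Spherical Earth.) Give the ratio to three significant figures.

On Mercator the areal scale is sec²φ, so true area = apparent × cos²φ.
True area of survey plot: 65000 × cos²(45.8°) = 65000 × 0.4860 = 31590 km².
True area of drainage basin: 103000 × cos²(28.3°) = 103000 × 0.7752 = 79850 km².
Ratio = 31590 / 79850 ≈ 0.396.

0.396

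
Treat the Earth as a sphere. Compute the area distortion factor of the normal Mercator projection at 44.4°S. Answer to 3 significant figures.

For Mercator, h = k = sec φ (a conformal cylindrical projection has a single point scale, 1/cos φ).
Areal scale = k² = sec²φ = 1/cos²(44.4°) = 1/0.7145² = 1.959.

1.96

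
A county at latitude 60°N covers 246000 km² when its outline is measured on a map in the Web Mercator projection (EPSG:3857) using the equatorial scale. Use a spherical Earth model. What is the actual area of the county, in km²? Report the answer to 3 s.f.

Mercator is conformal, so the point scale is isotropic: h = k = sec φ = 1/cos φ.
Areal scale = k² = sec²φ = 1/cos²(60°) = 1/0.5000² = 4.000.
True area = apparent / (areal scale) = 246000 / 4.000 ≈ 61500 km².

61500 km²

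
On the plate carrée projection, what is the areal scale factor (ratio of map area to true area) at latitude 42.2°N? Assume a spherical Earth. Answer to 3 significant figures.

Plate carrée maps x = Rλ, y = Rφ. The meridian scale is h = 1 and the parallel scale is k = 1/cos φ = sec φ.
Areal scale = h·k = 1 × sec φ; at 42.2°, h = 1.000, k = 1.350, so h·k = 1.350.

1.35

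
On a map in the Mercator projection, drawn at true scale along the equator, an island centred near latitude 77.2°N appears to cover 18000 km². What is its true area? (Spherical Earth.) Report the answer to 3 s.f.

For Mercator, h = k = sec φ (a conformal cylindrical projection has a single point scale, 1/cos φ).
Areal scale = k² = sec²φ = 1/cos²(77.2°) = 1/0.2215² = 20.37.
True area = apparent / (areal scale) = 18000 / 20.37 ≈ 884 km².

884 km²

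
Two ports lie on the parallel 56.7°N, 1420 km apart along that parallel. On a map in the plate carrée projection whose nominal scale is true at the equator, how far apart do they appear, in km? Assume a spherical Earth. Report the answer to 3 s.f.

2590 km

In the plate carrée (x = Rλ, y = Rφ), meridians are true-scale (h = 1) and parallels are stretched by k = sec φ.
Along the parallel, k = sec 56.7° = 1/0.5490 = 1.821.
Map distance = 1420 × 1.821 ≈ 2590 km.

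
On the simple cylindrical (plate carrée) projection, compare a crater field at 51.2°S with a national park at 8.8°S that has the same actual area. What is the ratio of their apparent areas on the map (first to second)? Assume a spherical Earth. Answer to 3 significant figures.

In the plate carrée (x = Rλ, y = Rφ), meridians are true-scale (h = 1) and parallels are stretched by k = sec φ.
Areal scale at 51.2°: h·k = 1.000 × 1.596 = 1.596.
Areal scale at 8.8°: h·k = 1.000 × 1.012 = 1.012.
Ratio = 1.596/1.012 ≈ 1.58.

1.58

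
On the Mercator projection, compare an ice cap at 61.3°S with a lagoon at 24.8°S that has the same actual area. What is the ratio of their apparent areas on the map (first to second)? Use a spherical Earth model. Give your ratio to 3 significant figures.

3.57

Mercator is conformal with k = sec φ, so areal scale = k² = sec²φ.
At 61.3°: sec²(61.3°) = 1/0.4802² = 4.336.
At 24.8°: sec²(24.8°) = 1/0.9078² = 1.214.
Ratio = 4.336/1.214 = cos²(24.8°)/cos²(61.3°) ≈ 3.57.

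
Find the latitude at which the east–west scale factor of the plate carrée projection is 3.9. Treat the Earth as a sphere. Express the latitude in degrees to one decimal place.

75.1°

Plate carrée: h = 1, k = sec φ along parallels.
sec φ = 3.9  ⇒  cos φ = 0.2564  ⇒  φ ≈ 75.1°.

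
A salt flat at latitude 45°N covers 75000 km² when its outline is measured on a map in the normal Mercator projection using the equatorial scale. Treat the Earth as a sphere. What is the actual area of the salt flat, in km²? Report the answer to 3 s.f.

For Mercator, h = k = sec φ (a conformal cylindrical projection has a single point scale, 1/cos φ).
Areal scale = k² = sec²φ = 1/cos²(45°) = 1/0.7071² = 2.000.
True area = apparent / (areal scale) = 75000 / 2.000 ≈ 37500 km².

37500 km²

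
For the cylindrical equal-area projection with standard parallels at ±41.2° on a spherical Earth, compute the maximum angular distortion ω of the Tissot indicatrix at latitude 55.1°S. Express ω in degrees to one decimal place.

31.0°

For cylindrical equal-area with standard parallel φ₀, h = cos φ / cos φ₀ and k = cos φ₀ / cos φ, so h·k = 1.
At 55.1°: h = 0.7604, k = 1.315; principal scales a = 1.315, b = 0.7604.
sin(ω/2) = (a − b)/(a + b) = 0.5547/2.075 = 0.2672, so ω = 2 arcsin(0.2672) ≈ 31.0°.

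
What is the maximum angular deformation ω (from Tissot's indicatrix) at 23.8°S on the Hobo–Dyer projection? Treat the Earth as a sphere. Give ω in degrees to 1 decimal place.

16.3°

Hobo–Dyer is a cylindrical equal-area projection with standard parallels at ±37.5°. Cylindrical equal-area (φ₀ = 37.5°): h = cos φ / cos 37.5° along meridians, k = cos 37.5° / cos φ along parallels; h·k = 1.
At 23.8°: h = 1.153, k = 0.8671; principal scales a = 1.153, b = 0.8671.
sin(ω/2) = (a − b)/(a + b) = 0.2862/2.020 = 0.1417, so ω = 2 arcsin(0.1417) ≈ 16.3°.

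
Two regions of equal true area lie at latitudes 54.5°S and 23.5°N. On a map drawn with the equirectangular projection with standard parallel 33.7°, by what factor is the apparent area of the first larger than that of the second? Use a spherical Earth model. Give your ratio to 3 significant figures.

1.58

The equidistant cylindrical projection with φ₀ = 33.7° has h = 1 (meridians true) and k = cos φ₀ / cos φ along parallels.
Areal scale at 54.5°: h·k = 1.000 × 1.433 = 1.433.
Areal scale at 23.5°: h·k = 1.000 × 0.9072 = 0.9072.
Ratio = 1.433/0.9072 ≈ 1.58.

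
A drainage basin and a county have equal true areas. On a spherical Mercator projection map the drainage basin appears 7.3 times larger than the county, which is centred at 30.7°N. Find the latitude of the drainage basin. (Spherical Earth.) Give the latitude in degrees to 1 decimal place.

Mercator areal scale is sec²φ, so apparent-area ratio = sec²φ₁ / sec²φ₂ = cos²φ₂ / cos²φ₁.
cos²φ₂ / cos²φ₁ = 7.3  ⇒  cos φ₁ = cos 30.7° / √7.3 = 0.8599/2.702 = 0.3182.
φ₁ = arccos(0.3182) ≈ 71.4°.

71.4°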